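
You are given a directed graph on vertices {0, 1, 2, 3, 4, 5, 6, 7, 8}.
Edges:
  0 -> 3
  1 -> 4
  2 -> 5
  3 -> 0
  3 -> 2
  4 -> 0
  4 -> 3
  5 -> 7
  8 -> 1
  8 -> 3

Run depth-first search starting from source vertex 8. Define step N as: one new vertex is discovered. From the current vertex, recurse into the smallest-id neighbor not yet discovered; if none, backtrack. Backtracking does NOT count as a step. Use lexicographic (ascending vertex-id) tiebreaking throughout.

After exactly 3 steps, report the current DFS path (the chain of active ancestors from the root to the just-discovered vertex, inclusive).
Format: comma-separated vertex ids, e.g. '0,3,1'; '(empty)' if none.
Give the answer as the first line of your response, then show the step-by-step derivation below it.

8,1,4

step 1: discover 8; path=8; order=8
step 2: discover 1; path=8>1; order=8,1
step 3: discover 4; path=8>1>4; order=8,1,4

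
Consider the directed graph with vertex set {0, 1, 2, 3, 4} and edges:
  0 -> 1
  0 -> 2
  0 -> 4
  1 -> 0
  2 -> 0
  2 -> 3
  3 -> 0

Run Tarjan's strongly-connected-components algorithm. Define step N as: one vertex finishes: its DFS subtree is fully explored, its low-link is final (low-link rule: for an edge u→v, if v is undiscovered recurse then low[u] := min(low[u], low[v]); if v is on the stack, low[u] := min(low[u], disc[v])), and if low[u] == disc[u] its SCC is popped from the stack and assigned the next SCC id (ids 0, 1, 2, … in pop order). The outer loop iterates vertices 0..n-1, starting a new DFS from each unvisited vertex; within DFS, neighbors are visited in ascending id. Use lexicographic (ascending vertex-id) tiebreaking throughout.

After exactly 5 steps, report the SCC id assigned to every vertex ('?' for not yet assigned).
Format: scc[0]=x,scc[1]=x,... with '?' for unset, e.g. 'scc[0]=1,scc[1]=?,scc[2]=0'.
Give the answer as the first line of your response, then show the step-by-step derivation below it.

scc[0]=1,scc[1]=1,scc[2]=1,scc[3]=1,scc[4]=0

step 1: low=(low[0]=0,low[1]=0,low[2]=?,low[3]=?,low[4]=?); scc=(scc[0]=?,scc[1]=?,scc[2]=?,scc[3]=?,scc[4]=?)
step 2: low=(low[0]=0,low[1]=0,low[2]=0,low[3]=0,low[4]=?); scc=(scc[0]=?,scc[1]=?,scc[2]=?,scc[3]=?,scc[4]=?)
step 3: low=(low[0]=0,low[1]=0,low[2]=0,low[3]=0,low[4]=?); scc=(scc[0]=?,scc[1]=?,scc[2]=?,scc[3]=?,scc[4]=?)
step 4: low=(low[0]=0,low[1]=0,low[2]=0,low[3]=0,low[4]=4); scc=(scc[0]=?,scc[1]=?,scc[2]=?,scc[3]=?,scc[4]=0)
step 5: low=(low[0]=0,low[1]=0,low[2]=0,low[3]=0,low[4]=4); scc=(scc[0]=1,scc[1]=1,scc[2]=1,scc[3]=1,scc[4]=0)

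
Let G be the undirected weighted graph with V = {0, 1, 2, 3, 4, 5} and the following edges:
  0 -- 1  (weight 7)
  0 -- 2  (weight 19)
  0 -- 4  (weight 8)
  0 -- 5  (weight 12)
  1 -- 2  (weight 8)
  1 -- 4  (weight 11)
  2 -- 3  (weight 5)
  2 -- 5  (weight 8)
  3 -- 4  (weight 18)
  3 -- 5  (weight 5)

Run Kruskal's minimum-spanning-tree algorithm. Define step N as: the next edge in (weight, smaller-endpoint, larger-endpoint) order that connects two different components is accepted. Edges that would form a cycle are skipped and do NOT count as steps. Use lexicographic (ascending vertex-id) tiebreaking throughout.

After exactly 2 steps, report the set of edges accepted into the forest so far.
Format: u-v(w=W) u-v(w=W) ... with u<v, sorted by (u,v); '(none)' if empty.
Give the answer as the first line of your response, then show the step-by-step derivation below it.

2-3(w=5) 3-5(w=5)

step 1: add edge 2-3 (w=5); MST = {2-3(w=5)}
step 2: add edge 3-5 (w=5); MST = {2-3(w=5) 3-5(w=5)}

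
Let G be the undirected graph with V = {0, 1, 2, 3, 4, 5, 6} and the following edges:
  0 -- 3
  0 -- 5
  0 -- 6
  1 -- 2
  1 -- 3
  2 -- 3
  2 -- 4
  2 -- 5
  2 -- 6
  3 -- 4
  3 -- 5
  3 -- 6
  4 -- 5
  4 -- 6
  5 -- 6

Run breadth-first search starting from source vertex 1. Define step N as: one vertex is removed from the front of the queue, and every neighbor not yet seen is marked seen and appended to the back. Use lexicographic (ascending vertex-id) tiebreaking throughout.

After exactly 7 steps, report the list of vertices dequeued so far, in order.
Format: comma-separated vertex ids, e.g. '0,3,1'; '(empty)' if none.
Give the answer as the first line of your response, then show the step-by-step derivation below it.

1,2,3,4,5,6,0

step 1: dequeue 1; queue=[2,3]; order=1
step 2: dequeue 2; queue=[3,4,5,6]; order=1,2
step 3: dequeue 3; queue=[4,5,6,0]; order=1,2,3
step 4: dequeue 4; queue=[5,6,0]; order=1,2,3,4
step 5: dequeue 5; queue=[6,0]; order=1,2,3,4,5
step 6: dequeue 6; queue=[0]; order=1,2,3,4,5,6
step 7: dequeue 0; queue=[(empty)]; order=1,2,3,4,5,6,0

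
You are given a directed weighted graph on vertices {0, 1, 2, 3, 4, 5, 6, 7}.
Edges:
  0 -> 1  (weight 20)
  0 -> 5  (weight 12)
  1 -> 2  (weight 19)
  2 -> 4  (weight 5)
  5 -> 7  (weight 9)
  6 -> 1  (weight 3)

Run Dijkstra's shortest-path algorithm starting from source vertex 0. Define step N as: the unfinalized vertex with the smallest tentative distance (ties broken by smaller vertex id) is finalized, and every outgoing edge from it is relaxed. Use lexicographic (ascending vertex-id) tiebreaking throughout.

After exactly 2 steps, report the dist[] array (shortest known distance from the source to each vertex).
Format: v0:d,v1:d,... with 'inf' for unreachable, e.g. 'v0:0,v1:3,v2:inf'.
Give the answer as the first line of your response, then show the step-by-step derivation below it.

v0:0,v1:20,v2:inf,v3:inf,v4:inf,v5:12,v6:inf,v7:21

step 1: dist = v0:0,v1:20,v2:inf,v3:inf,v4:inf,v5:12,v6:inf,v7:inf
step 2: dist = v0:0,v1:20,v2:inf,v3:inf,v4:inf,v5:12,v6:inf,v7:21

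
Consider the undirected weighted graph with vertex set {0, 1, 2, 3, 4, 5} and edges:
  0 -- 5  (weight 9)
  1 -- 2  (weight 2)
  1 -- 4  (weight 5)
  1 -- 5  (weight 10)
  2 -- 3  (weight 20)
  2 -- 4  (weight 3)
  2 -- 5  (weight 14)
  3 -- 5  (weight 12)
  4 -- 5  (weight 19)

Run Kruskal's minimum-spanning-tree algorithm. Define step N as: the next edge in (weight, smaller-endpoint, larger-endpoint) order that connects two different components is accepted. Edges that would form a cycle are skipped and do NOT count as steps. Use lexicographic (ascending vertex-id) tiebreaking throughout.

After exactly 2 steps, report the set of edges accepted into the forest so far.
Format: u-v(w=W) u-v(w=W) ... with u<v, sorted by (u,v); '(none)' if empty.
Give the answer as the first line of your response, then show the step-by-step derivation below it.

1-2(w=2) 2-4(w=3)

step 1: add edge 1-2 (w=2); MST = {1-2(w=2)}
step 2: add edge 2-4 (w=3); MST = {1-2(w=2) 2-4(w=3)}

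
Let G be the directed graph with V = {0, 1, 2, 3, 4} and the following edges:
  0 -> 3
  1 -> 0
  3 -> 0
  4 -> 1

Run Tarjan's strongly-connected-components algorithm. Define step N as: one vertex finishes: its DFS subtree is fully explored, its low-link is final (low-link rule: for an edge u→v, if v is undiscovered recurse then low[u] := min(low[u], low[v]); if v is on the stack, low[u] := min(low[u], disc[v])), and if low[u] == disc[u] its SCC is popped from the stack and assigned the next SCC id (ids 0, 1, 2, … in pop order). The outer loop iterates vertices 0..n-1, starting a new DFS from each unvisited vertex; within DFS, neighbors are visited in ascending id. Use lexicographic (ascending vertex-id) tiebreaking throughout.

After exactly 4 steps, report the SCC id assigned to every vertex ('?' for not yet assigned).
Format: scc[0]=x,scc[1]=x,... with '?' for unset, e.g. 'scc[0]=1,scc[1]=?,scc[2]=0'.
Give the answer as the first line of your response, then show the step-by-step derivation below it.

scc[0]=0,scc[1]=1,scc[2]=2,scc[3]=0,scc[4]=?

step 1: low=(low[0]=0,low[1]=?,low[2]=?,low[3]=0,low[4]=?); scc=(scc[0]=?,scc[1]=?,scc[2]=?,scc[3]=?,scc[4]=?)
step 2: low=(low[0]=0,low[1]=?,low[2]=?,low[3]=0,low[4]=?); scc=(scc[0]=0,scc[1]=?,scc[2]=?,scc[3]=0,scc[4]=?)
step 3: low=(low[0]=0,low[1]=2,low[2]=?,low[3]=0,low[4]=?); scc=(scc[0]=0,scc[1]=1,scc[2]=?,scc[3]=0,scc[4]=?)
step 4: low=(low[0]=0,low[1]=2,low[2]=3,low[3]=0,low[4]=?); scc=(scc[0]=0,scc[1]=1,scc[2]=2,scc[3]=0,scc[4]=?)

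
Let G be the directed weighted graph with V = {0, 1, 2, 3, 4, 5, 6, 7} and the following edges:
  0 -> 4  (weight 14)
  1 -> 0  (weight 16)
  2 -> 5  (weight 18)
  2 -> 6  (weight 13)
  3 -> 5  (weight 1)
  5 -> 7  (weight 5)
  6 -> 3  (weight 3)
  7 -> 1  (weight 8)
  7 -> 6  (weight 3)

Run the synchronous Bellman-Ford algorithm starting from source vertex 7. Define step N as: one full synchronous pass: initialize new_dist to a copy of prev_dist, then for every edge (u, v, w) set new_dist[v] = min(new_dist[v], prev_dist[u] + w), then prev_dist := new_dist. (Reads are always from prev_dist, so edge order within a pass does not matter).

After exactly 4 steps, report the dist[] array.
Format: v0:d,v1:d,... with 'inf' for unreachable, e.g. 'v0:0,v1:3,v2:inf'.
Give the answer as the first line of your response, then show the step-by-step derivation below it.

v0:24,v1:8,v2:inf,v3:6,v4:38,v5:7,v6:3,v7:0

step 1: dist = v0:inf,v1:8,v2:inf,v3:inf,v4:inf,v5:inf,v6:3,v7:0
step 2: dist = v0:24,v1:8,v2:inf,v3:6,v4:inf,v5:inf,v6:3,v7:0
step 3: dist = v0:24,v1:8,v2:inf,v3:6,v4:38,v5:7,v6:3,v7:0
step 4: dist = v0:24,v1:8,v2:inf,v3:6,v4:38,v5:7,v6:3,v7:0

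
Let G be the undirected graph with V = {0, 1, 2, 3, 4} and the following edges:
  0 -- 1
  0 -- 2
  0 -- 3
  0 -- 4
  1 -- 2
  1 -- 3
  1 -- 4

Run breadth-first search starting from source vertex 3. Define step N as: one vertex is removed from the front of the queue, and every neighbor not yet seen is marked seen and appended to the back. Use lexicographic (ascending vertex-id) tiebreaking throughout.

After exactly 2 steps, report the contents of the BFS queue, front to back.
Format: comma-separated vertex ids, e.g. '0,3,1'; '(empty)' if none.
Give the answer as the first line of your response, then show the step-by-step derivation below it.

1,2,4

step 1: dequeue 3; queue=[0,1]; order=3
step 2: dequeue 0; queue=[1,2,4]; order=3,0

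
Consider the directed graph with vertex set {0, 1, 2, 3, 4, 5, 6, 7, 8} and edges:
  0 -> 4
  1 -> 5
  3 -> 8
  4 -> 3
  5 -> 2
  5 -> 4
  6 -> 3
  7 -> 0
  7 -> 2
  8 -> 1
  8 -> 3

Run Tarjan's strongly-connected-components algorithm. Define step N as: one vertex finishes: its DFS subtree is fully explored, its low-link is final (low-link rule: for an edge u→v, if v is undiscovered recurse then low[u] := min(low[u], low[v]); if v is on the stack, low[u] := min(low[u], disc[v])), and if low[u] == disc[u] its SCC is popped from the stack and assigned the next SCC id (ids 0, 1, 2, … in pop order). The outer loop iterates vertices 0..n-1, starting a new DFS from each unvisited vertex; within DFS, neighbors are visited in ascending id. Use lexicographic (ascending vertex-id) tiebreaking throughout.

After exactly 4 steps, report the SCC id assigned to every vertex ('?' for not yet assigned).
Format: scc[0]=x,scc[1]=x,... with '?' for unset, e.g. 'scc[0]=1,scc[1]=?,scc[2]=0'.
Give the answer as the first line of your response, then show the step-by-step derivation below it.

scc[0]=?,scc[1]=?,scc[2]=0,scc[3]=?,scc[4]=?,scc[5]=?,scc[6]=?,scc[7]=?,scc[8]=?

step 1: low=(low[0]=0,low[1]=4,low[2]=6,low[3]=2,low[4]=1,low[5]=5,low[6]=?,low[7]=?,low[8]=3); scc=(scc[0]=?,scc[1]=?,scc[2]=0,scc[3]=?,scc[4]=?,scc[5]=?,scc[6]=?,scc[7]=?,scc[8]=?)
step 2: low=(low[0]=0,low[1]=4,low[2]=6,low[3]=2,low[4]=1,low[5]=1,low[6]=?,low[7]=?,low[8]=3); scc=(scc[0]=?,scc[1]=?,scc[2]=0,scc[3]=?,scc[4]=?,scc[5]=?,scc[6]=?,scc[7]=?,scc[8]=?)
step 3: low=(low[0]=0,low[1]=1,low[2]=6,low[3]=2,low[4]=1,low[5]=1,low[6]=?,low[7]=?,low[8]=3); scc=(scc[0]=?,scc[1]=?,scc[2]=0,scc[3]=?,scc[4]=?,scc[5]=?,scc[6]=?,scc[7]=?,scc[8]=?)
step 4: low=(low[0]=0,low[1]=1,low[2]=6,low[3]=2,low[4]=1,low[5]=1,low[6]=?,low[7]=?,low[8]=1); scc=(scc[0]=?,scc[1]=?,scc[2]=0,scc[3]=?,scc[4]=?,scc[5]=?,scc[6]=?,scc[7]=?,scc[8]=?)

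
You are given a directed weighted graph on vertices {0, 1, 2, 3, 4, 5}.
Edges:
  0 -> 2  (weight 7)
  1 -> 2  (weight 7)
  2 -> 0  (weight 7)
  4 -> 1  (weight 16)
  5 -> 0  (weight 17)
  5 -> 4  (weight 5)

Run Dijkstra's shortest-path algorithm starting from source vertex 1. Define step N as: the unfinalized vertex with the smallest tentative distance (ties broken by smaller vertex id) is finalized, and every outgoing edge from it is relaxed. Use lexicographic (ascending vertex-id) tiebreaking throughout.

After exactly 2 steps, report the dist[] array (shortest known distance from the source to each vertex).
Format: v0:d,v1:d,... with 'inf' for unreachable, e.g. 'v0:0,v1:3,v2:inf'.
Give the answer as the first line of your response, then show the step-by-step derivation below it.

v0:14,v1:0,v2:7,v3:inf,v4:inf,v5:inf

step 1: dist = v0:inf,v1:0,v2:7,v3:inf,v4:inf,v5:inf
step 2: dist = v0:14,v1:0,v2:7,v3:inf,v4:inf,v5:inf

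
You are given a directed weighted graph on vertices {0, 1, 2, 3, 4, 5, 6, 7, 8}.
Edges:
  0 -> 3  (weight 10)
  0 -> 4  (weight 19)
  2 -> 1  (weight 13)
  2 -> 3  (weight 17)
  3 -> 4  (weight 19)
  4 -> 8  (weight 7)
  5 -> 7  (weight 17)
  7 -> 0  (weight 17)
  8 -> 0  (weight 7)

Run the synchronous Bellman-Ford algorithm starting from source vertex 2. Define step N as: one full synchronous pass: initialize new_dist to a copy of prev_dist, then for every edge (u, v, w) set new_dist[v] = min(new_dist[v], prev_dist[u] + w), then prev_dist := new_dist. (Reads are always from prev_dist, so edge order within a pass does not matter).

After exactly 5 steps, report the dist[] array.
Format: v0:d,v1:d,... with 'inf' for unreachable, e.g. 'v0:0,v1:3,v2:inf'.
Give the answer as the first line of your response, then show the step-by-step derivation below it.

v0:50,v1:13,v2:0,v3:17,v4:36,v5:inf,v6:inf,v7:inf,v8:43

step 1: dist = v0:inf,v1:13,v2:0,v3:17,v4:inf,v5:inf,v6:inf,v7:inf,v8:inf
step 2: dist = v0:inf,v1:13,v2:0,v3:17,v4:36,v5:inf,v6:inf,v7:inf,v8:inf
step 3: dist = v0:inf,v1:13,v2:0,v3:17,v4:36,v5:inf,v6:inf,v7:inf,v8:43
step 4: dist = v0:50,v1:13,v2:0,v3:17,v4:36,v5:inf,v6:inf,v7:inf,v8:43
step 5: dist = v0:50,v1:13,v2:0,v3:17,v4:36,v5:inf,v6:inf,v7:inf,v8:43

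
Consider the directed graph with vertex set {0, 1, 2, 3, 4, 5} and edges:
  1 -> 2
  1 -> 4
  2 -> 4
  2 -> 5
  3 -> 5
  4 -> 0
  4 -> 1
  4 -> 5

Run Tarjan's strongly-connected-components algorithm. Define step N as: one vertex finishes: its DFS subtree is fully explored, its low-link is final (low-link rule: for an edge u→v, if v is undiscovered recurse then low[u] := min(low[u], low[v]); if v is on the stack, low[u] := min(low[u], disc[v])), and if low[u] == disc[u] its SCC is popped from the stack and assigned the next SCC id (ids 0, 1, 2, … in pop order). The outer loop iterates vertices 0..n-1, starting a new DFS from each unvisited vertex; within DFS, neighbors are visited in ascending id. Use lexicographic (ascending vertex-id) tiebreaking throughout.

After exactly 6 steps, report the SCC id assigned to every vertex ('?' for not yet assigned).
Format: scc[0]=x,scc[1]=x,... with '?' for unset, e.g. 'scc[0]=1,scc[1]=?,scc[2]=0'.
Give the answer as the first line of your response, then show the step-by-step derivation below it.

scc[0]=0,scc[1]=2,scc[2]=2,scc[3]=3,scc[4]=2,scc[5]=1

step 1: low=(low[0]=0,low[1]=?,low[2]=?,low[3]=?,low[4]=?,low[5]=?); scc=(scc[0]=0,scc[1]=?,scc[2]=?,scc[3]=?,scc[4]=?,scc[5]=?)
step 2: low=(low[0]=0,low[1]=1,low[2]=2,low[3]=?,low[4]=1,low[5]=4); scc=(scc[0]=0,scc[1]=?,scc[2]=?,scc[3]=?,scc[4]=?,scc[5]=1)
step 3: low=(low[0]=0,low[1]=1,low[2]=2,low[3]=?,low[4]=1,low[5]=4); scc=(scc[0]=0,scc[1]=?,scc[2]=?,scc[3]=?,scc[4]=?,scc[5]=1)
step 4: low=(low[0]=0,low[1]=1,low[2]=1,low[3]=?,low[4]=1,low[5]=4); scc=(scc[0]=0,scc[1]=?,scc[2]=?,scc[3]=?,scc[4]=?,scc[5]=1)
step 5: low=(low[0]=0,low[1]=1,low[2]=1,low[3]=?,low[4]=1,low[5]=4); scc=(scc[0]=0,scc[1]=2,scc[2]=2,scc[3]=?,scc[4]=2,scc[5]=1)
step 6: low=(low[0]=0,low[1]=1,low[2]=1,low[3]=5,low[4]=1,low[5]=4); scc=(scc[0]=0,scc[1]=2,scc[2]=2,scc[3]=3,scc[4]=2,scc[5]=1)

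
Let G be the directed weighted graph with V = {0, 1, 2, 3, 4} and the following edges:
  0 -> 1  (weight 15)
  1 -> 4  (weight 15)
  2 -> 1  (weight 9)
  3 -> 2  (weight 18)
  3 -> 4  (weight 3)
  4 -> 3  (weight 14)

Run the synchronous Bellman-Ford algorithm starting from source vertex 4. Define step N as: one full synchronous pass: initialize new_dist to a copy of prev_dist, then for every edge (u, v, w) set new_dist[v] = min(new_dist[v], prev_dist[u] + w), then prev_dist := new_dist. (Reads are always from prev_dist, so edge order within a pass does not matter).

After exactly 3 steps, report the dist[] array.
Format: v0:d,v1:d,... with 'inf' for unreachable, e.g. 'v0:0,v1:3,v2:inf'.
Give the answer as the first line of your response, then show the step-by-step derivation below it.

v0:inf,v1:41,v2:32,v3:14,v4:0

step 1: dist = v0:inf,v1:inf,v2:inf,v3:14,v4:0
step 2: dist = v0:inf,v1:inf,v2:32,v3:14,v4:0
step 3: dist = v0:inf,v1:41,v2:32,v3:14,v4:0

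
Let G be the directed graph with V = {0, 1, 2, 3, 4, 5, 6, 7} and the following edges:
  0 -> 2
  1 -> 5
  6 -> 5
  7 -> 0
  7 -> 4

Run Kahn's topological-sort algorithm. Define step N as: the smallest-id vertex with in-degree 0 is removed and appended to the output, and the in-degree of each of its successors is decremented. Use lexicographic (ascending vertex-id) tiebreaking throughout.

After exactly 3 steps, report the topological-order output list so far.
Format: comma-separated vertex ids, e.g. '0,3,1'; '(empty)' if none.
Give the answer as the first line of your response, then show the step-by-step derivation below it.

1,3,6

step 1: output 1; order=[1]; indeg=(1,0,1,0,1,1,0,0)
step 2: output 3; order=[1,3]; indeg=(1,0,1,0,1,1,0,0)
step 3: output 6; order=[1,3,6]; indeg=(1,0,1,0,1,0,0,0)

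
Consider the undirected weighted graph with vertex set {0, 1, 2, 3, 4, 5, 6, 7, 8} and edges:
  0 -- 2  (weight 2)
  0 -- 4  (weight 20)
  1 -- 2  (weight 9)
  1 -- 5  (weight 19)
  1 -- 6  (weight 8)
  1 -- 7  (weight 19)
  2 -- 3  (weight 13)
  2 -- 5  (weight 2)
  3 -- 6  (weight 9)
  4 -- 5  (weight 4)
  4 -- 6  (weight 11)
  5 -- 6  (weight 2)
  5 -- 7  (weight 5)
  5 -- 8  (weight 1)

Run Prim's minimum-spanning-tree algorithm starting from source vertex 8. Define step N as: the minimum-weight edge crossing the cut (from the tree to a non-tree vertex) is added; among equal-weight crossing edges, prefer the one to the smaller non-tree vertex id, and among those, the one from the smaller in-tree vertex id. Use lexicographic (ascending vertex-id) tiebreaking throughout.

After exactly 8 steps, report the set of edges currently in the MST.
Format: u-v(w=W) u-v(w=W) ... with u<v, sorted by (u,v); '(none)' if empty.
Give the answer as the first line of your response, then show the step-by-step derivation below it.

0-2(w=2) 1-6(w=8) 2-5(w=2) 3-6(w=9) 4-5(w=4) 5-6(w=2) 5-7(w=5) 5-8(w=1)

step 1: add edge 5-8 (w=1); MST = {5-8(w=1)}
step 2: add edge 2-5 (w=2); MST = {2-5(w=2) 5-8(w=1)}
step 3: add edge 0-2 (w=2); MST = {0-2(w=2) 2-5(w=2) 5-8(w=1)}
step 4: add edge 5-6 (w=2); MST = {0-2(w=2) 2-5(w=2) 5-6(w=2) 5-8(w=1)}
step 5: add edge 4-5 (w=4); MST = {0-2(w=2) 2-5(w=2) 4-5(w=4) 5-6(w=2) 5-8(w=1)}
step 6: add edge 5-7 (w=5); MST = {0-2(w=2) 2-5(w=2) 4-5(w=4) 5-6(w=2) 5-7(w=5) 5-8(w=1)}
step 7: add edge 1-6 (w=8); MST = {0-2(w=2) 1-6(w=8) 2-5(w=2) 4-5(w=4) 5-6(w=2) 5-7(w=5) 5-8(w=1)}
step 8: add edge 3-6 (w=9); MST = {0-2(w=2) 1-6(w=8) 2-5(w=2) 3-6(w=9) 4-5(w=4) 5-6(w=2) 5-7(w=5) 5-8(w=1)}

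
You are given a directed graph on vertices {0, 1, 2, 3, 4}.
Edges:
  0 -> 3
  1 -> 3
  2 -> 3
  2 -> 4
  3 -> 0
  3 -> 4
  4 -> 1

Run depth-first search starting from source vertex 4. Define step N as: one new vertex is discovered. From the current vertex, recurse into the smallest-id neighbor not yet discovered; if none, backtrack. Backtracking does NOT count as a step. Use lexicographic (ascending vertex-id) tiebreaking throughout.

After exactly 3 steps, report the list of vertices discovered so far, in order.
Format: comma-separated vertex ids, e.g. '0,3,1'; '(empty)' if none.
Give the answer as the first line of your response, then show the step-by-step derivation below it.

4,1,3

step 1: discover 4; path=4; order=4
step 2: discover 1; path=4>1; order=4,1
step 3: discover 3; path=4>1>3; order=4,1,3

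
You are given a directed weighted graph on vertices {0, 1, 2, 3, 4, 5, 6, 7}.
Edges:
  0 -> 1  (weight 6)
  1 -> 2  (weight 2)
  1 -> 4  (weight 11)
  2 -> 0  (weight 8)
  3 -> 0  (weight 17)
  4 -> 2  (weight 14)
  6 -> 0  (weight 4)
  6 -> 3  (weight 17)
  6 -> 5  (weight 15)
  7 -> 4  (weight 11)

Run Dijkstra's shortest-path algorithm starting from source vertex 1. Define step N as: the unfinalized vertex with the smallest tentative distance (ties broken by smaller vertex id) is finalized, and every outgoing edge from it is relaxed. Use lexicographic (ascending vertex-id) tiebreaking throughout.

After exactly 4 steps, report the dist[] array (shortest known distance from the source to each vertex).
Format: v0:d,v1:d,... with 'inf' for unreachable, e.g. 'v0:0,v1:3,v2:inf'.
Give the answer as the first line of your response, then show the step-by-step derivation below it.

v0:10,v1:0,v2:2,v3:inf,v4:11,v5:inf,v6:inf,v7:inf

step 1: dist = v0:inf,v1:0,v2:2,v3:inf,v4:11,v5:inf,v6:inf,v7:inf
step 2: dist = v0:10,v1:0,v2:2,v3:inf,v4:11,v5:inf,v6:inf,v7:inf
step 3: dist = v0:10,v1:0,v2:2,v3:inf,v4:11,v5:inf,v6:inf,v7:inf
step 4: dist = v0:10,v1:0,v2:2,v3:inf,v4:11,v5:inf,v6:inf,v7:inf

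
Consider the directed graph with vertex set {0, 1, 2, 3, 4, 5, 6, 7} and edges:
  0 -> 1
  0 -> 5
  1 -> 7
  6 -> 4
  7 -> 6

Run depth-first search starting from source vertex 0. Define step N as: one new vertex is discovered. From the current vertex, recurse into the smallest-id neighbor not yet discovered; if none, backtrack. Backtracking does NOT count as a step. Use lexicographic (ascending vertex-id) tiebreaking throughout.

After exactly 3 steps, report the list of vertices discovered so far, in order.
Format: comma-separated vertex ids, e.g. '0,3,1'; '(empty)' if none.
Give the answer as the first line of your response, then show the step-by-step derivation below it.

0,1,7

step 1: discover 0; path=0; order=0
step 2: discover 1; path=0>1; order=0,1
step 3: discover 7; path=0>1>7; order=0,1,7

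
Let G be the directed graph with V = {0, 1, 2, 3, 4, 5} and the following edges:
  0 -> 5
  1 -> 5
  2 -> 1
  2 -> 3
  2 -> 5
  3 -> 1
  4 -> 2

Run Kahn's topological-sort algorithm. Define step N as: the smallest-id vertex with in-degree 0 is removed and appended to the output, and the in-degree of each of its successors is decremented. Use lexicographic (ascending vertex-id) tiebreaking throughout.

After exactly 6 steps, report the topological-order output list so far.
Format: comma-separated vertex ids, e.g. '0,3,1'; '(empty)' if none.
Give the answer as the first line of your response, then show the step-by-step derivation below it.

0,4,2,3,1,5

step 1: output 0; order=[0]; indeg=(0,2,1,1,0,2)
step 2: output 4; order=[0,4]; indeg=(0,2,0,1,0,2)
step 3: output 2; order=[0,4,2]; indeg=(0,1,0,0,0,1)
step 4: output 3; order=[0,4,2,3]; indeg=(0,0,0,0,0,1)
step 5: output 1; order=[0,4,2,3,1]; indeg=(0,0,0,0,0,0)
step 6: output 5; order=[0,4,2,3,1,5]; indeg=(0,0,0,0,0,0)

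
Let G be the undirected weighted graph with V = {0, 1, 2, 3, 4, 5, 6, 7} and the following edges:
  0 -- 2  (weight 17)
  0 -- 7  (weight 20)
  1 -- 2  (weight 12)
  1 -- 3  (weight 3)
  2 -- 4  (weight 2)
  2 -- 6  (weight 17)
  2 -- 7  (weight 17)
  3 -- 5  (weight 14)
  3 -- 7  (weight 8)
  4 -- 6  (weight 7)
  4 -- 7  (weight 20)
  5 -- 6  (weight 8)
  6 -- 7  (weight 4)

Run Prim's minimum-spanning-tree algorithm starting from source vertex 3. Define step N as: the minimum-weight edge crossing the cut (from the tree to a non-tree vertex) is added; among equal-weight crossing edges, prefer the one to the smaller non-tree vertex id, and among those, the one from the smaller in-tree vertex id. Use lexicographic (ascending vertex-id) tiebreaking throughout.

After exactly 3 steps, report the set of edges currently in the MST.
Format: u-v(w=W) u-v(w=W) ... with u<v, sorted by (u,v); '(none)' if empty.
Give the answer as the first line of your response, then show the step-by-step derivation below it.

1-3(w=3) 3-7(w=8) 6-7(w=4)

step 1: add edge 1-3 (w=3); MST = {1-3(w=3)}
step 2: add edge 3-7 (w=8); MST = {1-3(w=3) 3-7(w=8)}
step 3: add edge 6-7 (w=4); MST = {1-3(w=3) 3-7(w=8) 6-7(w=4)}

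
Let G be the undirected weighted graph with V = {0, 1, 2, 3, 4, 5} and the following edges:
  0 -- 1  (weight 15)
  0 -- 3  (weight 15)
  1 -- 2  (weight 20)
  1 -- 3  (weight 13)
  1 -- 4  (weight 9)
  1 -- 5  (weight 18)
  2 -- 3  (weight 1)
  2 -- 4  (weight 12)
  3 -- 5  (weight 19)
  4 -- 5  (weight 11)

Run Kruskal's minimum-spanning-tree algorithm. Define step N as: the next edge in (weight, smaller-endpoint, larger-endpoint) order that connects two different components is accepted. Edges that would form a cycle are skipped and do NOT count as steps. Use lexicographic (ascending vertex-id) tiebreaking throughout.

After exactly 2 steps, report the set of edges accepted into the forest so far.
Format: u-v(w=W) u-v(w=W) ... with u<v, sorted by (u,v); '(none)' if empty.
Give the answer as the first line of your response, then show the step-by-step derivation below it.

1-4(w=9) 2-3(w=1)

step 1: add edge 2-3 (w=1); MST = {2-3(w=1)}
step 2: add edge 1-4 (w=9); MST = {1-4(w=9) 2-3(w=1)}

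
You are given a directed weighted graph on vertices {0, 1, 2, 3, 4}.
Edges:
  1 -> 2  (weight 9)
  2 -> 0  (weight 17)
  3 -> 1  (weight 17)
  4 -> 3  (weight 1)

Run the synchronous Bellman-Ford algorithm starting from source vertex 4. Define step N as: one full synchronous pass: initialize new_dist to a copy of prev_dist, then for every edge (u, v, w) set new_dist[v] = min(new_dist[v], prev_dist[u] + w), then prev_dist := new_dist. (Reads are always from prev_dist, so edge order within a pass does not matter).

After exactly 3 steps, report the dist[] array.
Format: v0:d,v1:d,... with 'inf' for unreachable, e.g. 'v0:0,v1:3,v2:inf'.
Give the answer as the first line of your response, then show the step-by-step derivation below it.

v0:inf,v1:18,v2:27,v3:1,v4:0

step 1: dist = v0:inf,v1:inf,v2:inf,v3:1,v4:0
step 2: dist = v0:inf,v1:18,v2:inf,v3:1,v4:0
step 3: dist = v0:inf,v1:18,v2:27,v3:1,v4:0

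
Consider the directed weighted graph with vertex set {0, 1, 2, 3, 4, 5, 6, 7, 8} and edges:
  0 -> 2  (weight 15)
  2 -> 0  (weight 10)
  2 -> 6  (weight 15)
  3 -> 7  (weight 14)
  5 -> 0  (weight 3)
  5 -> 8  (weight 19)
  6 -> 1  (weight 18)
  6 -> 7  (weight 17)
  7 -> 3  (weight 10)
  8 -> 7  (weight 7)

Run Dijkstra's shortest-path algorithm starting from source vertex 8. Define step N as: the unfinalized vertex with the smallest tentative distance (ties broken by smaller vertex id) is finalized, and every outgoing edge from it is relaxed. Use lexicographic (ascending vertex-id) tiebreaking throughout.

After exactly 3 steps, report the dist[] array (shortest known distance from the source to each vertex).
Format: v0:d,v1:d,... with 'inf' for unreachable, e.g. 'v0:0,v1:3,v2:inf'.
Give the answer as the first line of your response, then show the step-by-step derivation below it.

v0:inf,v1:inf,v2:inf,v3:17,v4:inf,v5:inf,v6:inf,v7:7,v8:0

step 1: dist = v0:inf,v1:inf,v2:inf,v3:inf,v4:inf,v5:inf,v6:inf,v7:7,v8:0
step 2: dist = v0:inf,v1:inf,v2:inf,v3:17,v4:inf,v5:inf,v6:inf,v7:7,v8:0
step 3: dist = v0:inf,v1:inf,v2:inf,v3:17,v4:inf,v5:inf,v6:inf,v7:7,v8:0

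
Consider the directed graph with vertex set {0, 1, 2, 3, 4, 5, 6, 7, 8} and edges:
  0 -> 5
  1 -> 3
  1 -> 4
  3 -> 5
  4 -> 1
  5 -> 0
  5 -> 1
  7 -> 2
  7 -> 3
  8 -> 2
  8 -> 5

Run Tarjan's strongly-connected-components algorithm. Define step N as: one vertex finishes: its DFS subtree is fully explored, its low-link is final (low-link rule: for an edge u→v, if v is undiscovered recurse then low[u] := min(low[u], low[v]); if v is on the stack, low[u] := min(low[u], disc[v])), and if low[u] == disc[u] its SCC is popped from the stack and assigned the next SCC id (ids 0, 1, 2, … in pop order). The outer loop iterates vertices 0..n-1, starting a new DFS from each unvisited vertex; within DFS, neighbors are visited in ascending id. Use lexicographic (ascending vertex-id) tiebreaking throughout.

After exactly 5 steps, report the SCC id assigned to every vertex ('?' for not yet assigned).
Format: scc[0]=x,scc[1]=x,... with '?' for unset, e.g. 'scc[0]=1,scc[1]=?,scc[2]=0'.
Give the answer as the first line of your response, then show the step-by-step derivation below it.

scc[0]=0,scc[1]=0,scc[2]=?,scc[3]=0,scc[4]=0,scc[5]=0,scc[6]=?,scc[7]=?,scc[8]=?

step 1: low=(low[0]=0,low[1]=2,low[2]=?,low[3]=1,low[4]=?,low[5]=0,low[6]=?,low[7]=?,low[8]=?); scc=(scc[0]=?,scc[1]=?,scc[2]=?,scc[3]=?,scc[4]=?,scc[5]=?,scc[6]=?,scc[7]=?,scc[8]=?)
step 2: low=(low[0]=0,low[1]=1,low[2]=?,low[3]=1,low[4]=2,low[5]=0,low[6]=?,low[7]=?,low[8]=?); scc=(scc[0]=?,scc[1]=?,scc[2]=?,scc[3]=?,scc[4]=?,scc[5]=?,scc[6]=?,scc[7]=?,scc[8]=?)
step 3: low=(low[0]=0,low[1]=1,low[2]=?,low[3]=1,low[4]=2,low[5]=0,low[6]=?,low[7]=?,low[8]=?); scc=(scc[0]=?,scc[1]=?,scc[2]=?,scc[3]=?,scc[4]=?,scc[5]=?,scc[6]=?,scc[7]=?,scc[8]=?)
step 4: low=(low[0]=0,low[1]=1,low[2]=?,low[3]=1,low[4]=2,low[5]=0,low[6]=?,low[7]=?,low[8]=?); scc=(scc[0]=?,scc[1]=?,scc[2]=?,scc[3]=?,scc[4]=?,scc[5]=?,scc[6]=?,scc[7]=?,scc[8]=?)
step 5: low=(low[0]=0,low[1]=1,low[2]=?,low[3]=1,low[4]=2,low[5]=0,low[6]=?,low[7]=?,low[8]=?); scc=(scc[0]=0,scc[1]=0,scc[2]=?,scc[3]=0,scc[4]=0,scc[5]=0,scc[6]=?,scc[7]=?,scc[8]=?)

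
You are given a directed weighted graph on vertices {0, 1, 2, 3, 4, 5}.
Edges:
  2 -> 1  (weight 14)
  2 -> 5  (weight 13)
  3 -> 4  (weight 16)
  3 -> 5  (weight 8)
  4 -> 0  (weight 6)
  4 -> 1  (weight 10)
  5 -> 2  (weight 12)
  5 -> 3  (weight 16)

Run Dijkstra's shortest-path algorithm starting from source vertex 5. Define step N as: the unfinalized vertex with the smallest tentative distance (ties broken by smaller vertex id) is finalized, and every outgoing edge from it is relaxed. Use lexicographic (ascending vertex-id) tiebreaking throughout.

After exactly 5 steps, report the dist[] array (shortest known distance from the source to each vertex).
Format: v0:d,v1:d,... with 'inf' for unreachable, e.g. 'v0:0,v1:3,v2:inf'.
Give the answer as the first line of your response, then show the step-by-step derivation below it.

v0:38,v1:26,v2:12,v3:16,v4:32,v5:0

step 1: dist = v0:inf,v1:inf,v2:12,v3:16,v4:inf,v5:0
step 2: dist = v0:inf,v1:26,v2:12,v3:16,v4:inf,v5:0
step 3: dist = v0:inf,v1:26,v2:12,v3:16,v4:32,v5:0
step 4: dist = v0:inf,v1:26,v2:12,v3:16,v4:32,v5:0
step 5: dist = v0:38,v1:26,v2:12,v3:16,v4:32,v5:0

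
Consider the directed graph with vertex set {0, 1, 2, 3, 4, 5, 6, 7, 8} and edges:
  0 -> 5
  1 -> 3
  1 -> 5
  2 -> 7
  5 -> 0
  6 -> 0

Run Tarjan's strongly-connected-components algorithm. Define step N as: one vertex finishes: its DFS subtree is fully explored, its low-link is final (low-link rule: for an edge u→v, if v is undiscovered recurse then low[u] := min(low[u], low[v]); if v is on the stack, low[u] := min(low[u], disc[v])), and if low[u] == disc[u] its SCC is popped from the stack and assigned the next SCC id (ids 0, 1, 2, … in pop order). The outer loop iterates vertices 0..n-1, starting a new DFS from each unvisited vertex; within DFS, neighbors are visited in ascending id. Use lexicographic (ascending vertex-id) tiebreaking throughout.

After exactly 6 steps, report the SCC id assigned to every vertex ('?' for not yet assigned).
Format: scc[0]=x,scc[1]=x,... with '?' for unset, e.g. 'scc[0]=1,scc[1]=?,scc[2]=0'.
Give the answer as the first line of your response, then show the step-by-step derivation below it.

scc[0]=0,scc[1]=2,scc[2]=4,scc[3]=1,scc[4]=?,scc[5]=0,scc[6]=?,scc[7]=3,scc[8]=?

step 1: low=(low[0]=0,low[1]=?,low[2]=?,low[3]=?,low[4]=?,low[5]=0,low[6]=?,low[7]=?,low[8]=?); scc=(scc[0]=?,scc[1]=?,scc[2]=?,scc[3]=?,scc[4]=?,scc[5]=?,scc[6]=?,scc[7]=?,scc[8]=?)
step 2: low=(low[0]=0,low[1]=?,low[2]=?,low[3]=?,low[4]=?,low[5]=0,low[6]=?,low[7]=?,low[8]=?); scc=(scc[0]=0,scc[1]=?,scc[2]=?,scc[3]=?,scc[4]=?,scc[5]=0,scc[6]=?,scc[7]=?,scc[8]=?)
step 3: low=(low[0]=0,low[1]=2,low[2]=?,low[3]=3,low[4]=?,low[5]=0,low[6]=?,low[7]=?,low[8]=?); scc=(scc[0]=0,scc[1]=?,scc[2]=?,scc[3]=1,scc[4]=?,scc[5]=0,scc[6]=?,scc[7]=?,scc[8]=?)
step 4: low=(low[0]=0,low[1]=2,low[2]=?,low[3]=3,low[4]=?,low[5]=0,low[6]=?,low[7]=?,low[8]=?); scc=(scc[0]=0,scc[1]=2,scc[2]=?,scc[3]=1,scc[4]=?,scc[5]=0,scc[6]=?,scc[7]=?,scc[8]=?)
step 5: low=(low[0]=0,low[1]=2,low[2]=4,low[3]=3,low[4]=?,low[5]=0,low[6]=?,low[7]=5,low[8]=?); scc=(scc[0]=0,scc[1]=2,scc[2]=?,scc[3]=1,scc[4]=?,scc[5]=0,scc[6]=?,scc[7]=3,scc[8]=?)
step 6: low=(low[0]=0,low[1]=2,low[2]=4,low[3]=3,low[4]=?,low[5]=0,low[6]=?,low[7]=5,low[8]=?); scc=(scc[0]=0,scc[1]=2,scc[2]=4,scc[3]=1,scc[4]=?,scc[5]=0,scc[6]=?,scc[7]=3,scc[8]=?)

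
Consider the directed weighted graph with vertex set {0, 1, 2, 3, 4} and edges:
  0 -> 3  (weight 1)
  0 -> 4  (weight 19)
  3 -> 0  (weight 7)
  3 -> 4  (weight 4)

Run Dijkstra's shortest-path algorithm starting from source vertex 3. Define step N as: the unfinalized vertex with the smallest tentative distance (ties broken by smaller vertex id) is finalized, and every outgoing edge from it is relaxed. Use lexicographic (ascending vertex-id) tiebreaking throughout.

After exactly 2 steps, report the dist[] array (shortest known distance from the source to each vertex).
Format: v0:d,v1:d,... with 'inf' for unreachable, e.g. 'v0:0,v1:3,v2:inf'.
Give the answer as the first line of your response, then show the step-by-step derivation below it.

v0:7,v1:inf,v2:inf,v3:0,v4:4

step 1: dist = v0:7,v1:inf,v2:inf,v3:0,v4:4
step 2: dist = v0:7,v1:inf,v2:inf,v3:0,v4:4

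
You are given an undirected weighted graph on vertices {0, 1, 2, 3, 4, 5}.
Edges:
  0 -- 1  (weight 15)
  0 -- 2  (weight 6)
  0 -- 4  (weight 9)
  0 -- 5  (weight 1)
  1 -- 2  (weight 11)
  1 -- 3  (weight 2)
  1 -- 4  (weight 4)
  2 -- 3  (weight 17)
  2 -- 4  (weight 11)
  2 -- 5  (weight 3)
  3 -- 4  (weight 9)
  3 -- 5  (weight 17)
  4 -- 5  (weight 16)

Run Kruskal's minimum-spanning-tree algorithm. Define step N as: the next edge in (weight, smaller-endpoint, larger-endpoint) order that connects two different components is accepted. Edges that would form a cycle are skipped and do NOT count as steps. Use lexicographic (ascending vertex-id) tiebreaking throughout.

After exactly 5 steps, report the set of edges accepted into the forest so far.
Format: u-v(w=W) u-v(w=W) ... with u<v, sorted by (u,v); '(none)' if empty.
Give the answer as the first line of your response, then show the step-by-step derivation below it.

0-4(w=9) 0-5(w=1) 1-3(w=2) 1-4(w=4) 2-5(w=3)

step 1: add edge 0-5 (w=1); MST = {0-5(w=1)}
step 2: add edge 1-3 (w=2); MST = {0-5(w=1) 1-3(w=2)}
step 3: add edge 2-5 (w=3); MST = {0-5(w=1) 1-3(w=2) 2-5(w=3)}
step 4: add edge 1-4 (w=4); MST = {0-5(w=1) 1-3(w=2) 1-4(w=4) 2-5(w=3)}
step 5: add edge 0-4 (w=9); MST = {0-4(w=9) 0-5(w=1) 1-3(w=2) 1-4(w=4) 2-5(w=3)}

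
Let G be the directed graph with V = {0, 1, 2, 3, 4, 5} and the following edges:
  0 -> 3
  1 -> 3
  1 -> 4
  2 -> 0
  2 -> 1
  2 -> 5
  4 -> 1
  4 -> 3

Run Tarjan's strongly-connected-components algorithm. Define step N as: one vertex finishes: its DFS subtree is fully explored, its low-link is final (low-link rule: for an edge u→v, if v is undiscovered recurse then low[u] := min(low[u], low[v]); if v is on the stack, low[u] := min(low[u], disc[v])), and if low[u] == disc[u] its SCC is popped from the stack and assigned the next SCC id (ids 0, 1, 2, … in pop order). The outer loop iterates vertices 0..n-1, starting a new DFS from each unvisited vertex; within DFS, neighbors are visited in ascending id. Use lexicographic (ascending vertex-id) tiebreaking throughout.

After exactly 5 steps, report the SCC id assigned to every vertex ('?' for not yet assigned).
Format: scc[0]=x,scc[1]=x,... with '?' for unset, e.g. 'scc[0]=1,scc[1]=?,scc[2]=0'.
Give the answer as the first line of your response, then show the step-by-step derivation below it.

scc[0]=1,scc[1]=2,scc[2]=?,scc[3]=0,scc[4]=2,scc[5]=3

step 1: low=(low[0]=0,low[1]=?,low[2]=?,low[3]=1,low[4]=?,low[5]=?); scc=(scc[0]=?,scc[1]=?,scc[2]=?,scc[3]=0,scc[4]=?,scc[5]=?)
step 2: low=(low[0]=0,low[1]=?,low[2]=?,low[3]=1,low[4]=?,low[5]=?); scc=(scc[0]=1,scc[1]=?,scc[2]=?,scc[3]=0,scc[4]=?,scc[5]=?)
step 3: low=(low[0]=0,low[1]=2,low[2]=?,low[3]=1,low[4]=2,low[5]=?); scc=(scc[0]=1,scc[1]=?,scc[2]=?,scc[3]=0,scc[4]=?,scc[5]=?)
step 4: low=(low[0]=0,low[1]=2,low[2]=?,low[3]=1,low[4]=2,low[5]=?); scc=(scc[0]=1,scc[1]=2,scc[2]=?,scc[3]=0,scc[4]=2,scc[5]=?)
step 5: low=(low[0]=0,low[1]=2,low[2]=4,low[3]=1,low[4]=2,low[5]=5); scc=(scc[0]=1,scc[1]=2,scc[2]=?,scc[3]=0,scc[4]=2,scc[5]=3)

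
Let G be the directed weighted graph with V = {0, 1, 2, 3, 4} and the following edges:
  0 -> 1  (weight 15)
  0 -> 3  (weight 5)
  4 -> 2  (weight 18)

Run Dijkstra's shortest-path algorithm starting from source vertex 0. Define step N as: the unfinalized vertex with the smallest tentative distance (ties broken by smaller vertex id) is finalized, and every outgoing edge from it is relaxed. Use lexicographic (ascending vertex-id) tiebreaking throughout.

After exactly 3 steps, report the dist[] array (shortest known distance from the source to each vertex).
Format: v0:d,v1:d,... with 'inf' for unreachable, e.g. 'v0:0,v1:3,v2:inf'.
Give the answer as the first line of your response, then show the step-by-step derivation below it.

v0:0,v1:15,v2:inf,v3:5,v4:inf

step 1: dist = v0:0,v1:15,v2:inf,v3:5,v4:inf
step 2: dist = v0:0,v1:15,v2:inf,v3:5,v4:inf
step 3: dist = v0:0,v1:15,v2:inf,v3:5,v4:inf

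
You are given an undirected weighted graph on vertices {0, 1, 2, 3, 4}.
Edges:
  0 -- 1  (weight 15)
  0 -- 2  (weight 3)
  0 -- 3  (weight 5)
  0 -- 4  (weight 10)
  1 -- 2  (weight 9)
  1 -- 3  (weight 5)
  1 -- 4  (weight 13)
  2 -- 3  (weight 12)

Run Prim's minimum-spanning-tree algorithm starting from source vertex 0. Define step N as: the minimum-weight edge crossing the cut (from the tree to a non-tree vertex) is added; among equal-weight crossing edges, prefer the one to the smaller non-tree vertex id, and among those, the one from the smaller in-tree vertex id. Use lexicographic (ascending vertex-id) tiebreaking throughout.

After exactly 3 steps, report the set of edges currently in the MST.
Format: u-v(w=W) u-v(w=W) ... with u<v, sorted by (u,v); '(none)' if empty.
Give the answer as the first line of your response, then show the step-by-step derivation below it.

0-2(w=3) 0-3(w=5) 1-3(w=5)

step 1: add edge 0-2 (w=3); MST = {0-2(w=3)}
step 2: add edge 0-3 (w=5); MST = {0-2(w=3) 0-3(w=5)}
step 3: add edge 1-3 (w=5); MST = {0-2(w=3) 0-3(w=5) 1-3(w=5)}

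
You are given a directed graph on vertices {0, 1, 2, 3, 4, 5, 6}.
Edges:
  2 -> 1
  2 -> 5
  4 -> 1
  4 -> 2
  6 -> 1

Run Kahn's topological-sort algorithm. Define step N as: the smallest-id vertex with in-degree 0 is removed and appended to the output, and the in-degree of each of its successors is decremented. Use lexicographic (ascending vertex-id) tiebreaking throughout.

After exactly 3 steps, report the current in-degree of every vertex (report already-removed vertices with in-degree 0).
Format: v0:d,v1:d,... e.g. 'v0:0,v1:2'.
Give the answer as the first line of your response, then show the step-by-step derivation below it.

v0:0,v1:2,v2:0,v3:0,v4:0,v5:1,v6:0

step 1: output 0; order=[0]; indeg=(0,3,1,0,0,1,0)
step 2: output 3; order=[0,3]; indeg=(0,3,1,0,0,1,0)
step 3: output 4; order=[0,3,4]; indeg=(0,2,0,0,0,1,0)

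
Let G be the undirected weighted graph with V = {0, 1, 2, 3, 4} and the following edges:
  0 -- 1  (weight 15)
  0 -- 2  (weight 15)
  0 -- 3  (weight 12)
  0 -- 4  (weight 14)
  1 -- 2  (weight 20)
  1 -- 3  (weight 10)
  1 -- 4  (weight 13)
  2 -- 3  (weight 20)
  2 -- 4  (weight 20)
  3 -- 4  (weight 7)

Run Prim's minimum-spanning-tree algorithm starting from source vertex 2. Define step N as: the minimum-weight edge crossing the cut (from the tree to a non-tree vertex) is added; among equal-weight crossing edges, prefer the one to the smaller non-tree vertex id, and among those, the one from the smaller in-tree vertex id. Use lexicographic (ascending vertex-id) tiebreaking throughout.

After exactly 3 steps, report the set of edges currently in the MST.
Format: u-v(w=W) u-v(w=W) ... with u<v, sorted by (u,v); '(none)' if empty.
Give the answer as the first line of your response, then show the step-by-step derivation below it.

0-2(w=15) 0-3(w=12) 3-4(w=7)

step 1: add edge 0-2 (w=15); MST = {0-2(w=15)}
step 2: add edge 0-3 (w=12); MST = {0-2(w=15) 0-3(w=12)}
step 3: add edge 3-4 (w=7); MST = {0-2(w=15) 0-3(w=12) 3-4(w=7)}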